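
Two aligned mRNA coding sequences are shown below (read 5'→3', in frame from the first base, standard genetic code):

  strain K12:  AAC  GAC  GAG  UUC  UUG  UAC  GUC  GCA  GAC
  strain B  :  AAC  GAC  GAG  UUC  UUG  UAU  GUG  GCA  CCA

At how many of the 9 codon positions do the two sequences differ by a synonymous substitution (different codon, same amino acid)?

2

Codon 1: AAC Asn / AAC Asn — identical.
Codon 2: GAC Asp / GAC Asp — identical.
Codon 3: GAG Glu / GAG Glu — identical.
Codon 4: UUC Phe / UUC Phe — identical.
Codon 5: UUG Leu / UUG Leu — identical.
Codon 6: UAC Tyr / UAU Tyr — synonymous.
Codon 7: GUC Val / GUG Val — synonymous.
Codon 8: GCA Ala / GCA Ala — identical.
Codon 9: GAC Asp / CCA Pro — nonsynonymous.
Synonymous differences: 2.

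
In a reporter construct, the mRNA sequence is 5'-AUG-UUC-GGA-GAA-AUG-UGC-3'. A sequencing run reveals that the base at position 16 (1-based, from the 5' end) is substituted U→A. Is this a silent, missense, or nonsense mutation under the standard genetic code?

missense

Position 16 falls in codon 6: UGC → Cys.
After the substitution the codon is AGC → Ser.
Cys ≠ Ser, so this is a missense mutation.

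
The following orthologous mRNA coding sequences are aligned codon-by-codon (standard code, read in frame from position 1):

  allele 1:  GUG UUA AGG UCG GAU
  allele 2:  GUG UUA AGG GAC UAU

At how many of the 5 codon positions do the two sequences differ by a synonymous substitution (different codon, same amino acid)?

Codon 1: GUG Val / GUG Val — identical.
Codon 2: UUA Leu / UUA Leu — identical.
Codon 3: AGG Arg / AGG Arg — identical.
Codon 4: UCG Ser / GAC Asp — nonsynonymous.
Codon 5: GAU Asp / UAU Tyr — nonsynonymous.
Synonymous differences: 0.

0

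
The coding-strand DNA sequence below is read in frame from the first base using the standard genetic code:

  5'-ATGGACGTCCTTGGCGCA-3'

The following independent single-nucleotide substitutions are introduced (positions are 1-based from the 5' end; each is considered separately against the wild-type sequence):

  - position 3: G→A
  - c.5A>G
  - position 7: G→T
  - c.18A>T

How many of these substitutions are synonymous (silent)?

1

Codon 1: ATG (Met) → ATA (Ile) — missense.
Codon 2: GAC (Asp) → GGC (Gly) — missense.
Codon 3: GTC (Val) → TTC (Phe) — missense.
Codon 6: GCA (Ala) → GCT (Ala) — synonymous.
Synonymous: 1 of 4.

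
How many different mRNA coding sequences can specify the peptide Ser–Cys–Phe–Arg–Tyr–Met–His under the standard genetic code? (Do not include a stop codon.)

Ser: 6 codons.
Cys: 2 codons.
Phe: 2 codons.
Arg: 6 codons.
Tyr: 2 codons.
Met: 1 codon.
His: 2 codons.
6 × 2 × 2 × 6 × 2 × 1 × 2 = 576.

576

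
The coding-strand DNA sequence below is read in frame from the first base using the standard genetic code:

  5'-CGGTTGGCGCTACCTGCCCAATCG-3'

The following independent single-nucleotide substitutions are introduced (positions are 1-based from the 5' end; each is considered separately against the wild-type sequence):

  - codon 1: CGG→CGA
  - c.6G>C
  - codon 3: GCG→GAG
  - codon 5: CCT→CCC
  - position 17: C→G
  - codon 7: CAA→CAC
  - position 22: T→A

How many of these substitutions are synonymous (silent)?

Codon 1: CGG (Arg) → CGA (Arg) — synonymous.
Codon 2: TTG (Leu) → TTC (Phe) — missense.
Codon 3: GCG (Ala) → GAG (Glu) — missense.
Codon 5: CCT (Pro) → CCC (Pro) — synonymous.
Codon 6: GCC (Ala) → GGC (Gly) — missense.
Codon 7: CAA (Gln) → CAC (His) — missense.
Codon 8: TCG (Ser) → ACG (Thr) — missense.
Synonymous: 2 of 7.

2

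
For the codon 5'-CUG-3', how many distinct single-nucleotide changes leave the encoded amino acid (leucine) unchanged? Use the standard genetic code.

Position 1: UUG → 1 synonymous.
Position 2: none → 0 synonymous.
Position 3: CUU, CUC, CUA → 3 synonymous.
Total: 1 + 0 + 3 = 4.

4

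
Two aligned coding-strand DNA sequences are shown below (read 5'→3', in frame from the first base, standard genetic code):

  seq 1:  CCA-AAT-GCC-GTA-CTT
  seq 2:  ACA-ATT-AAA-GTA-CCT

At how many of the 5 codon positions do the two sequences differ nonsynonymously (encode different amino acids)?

Codon 1: CCA Pro / ACA Thr — nonsynonymous.
Codon 2: AAT Asn / ATT Ile — nonsynonymous.
Codon 3: GCC Ala / AAA Lys — nonsynonymous.
Codon 4: GTA Val / GTA Val — identical.
Codon 5: CTT Leu / CCT Pro — nonsynonymous.
Nonsynonymous differences: 4.

4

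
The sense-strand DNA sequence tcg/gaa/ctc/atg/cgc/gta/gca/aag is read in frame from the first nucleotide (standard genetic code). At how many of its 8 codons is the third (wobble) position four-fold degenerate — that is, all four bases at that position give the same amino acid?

5

Codon 1 TCG (Ser): third position 4-fold.
Codon 2 GAA (Glu): third position 2-fold.
Codon 3 CTC (Leu): third position 4-fold.
Codon 4 ATG (Met): third position 1-fold.
Codon 5 CGC (Arg): third position 4-fold.
Codon 6 GTA (Val): third position 4-fold.
Codon 7 GCA (Ala): third position 4-fold.
Codon 8 AAG (Lys): third position 2-fold.
Four-fold degenerate third positions: 5.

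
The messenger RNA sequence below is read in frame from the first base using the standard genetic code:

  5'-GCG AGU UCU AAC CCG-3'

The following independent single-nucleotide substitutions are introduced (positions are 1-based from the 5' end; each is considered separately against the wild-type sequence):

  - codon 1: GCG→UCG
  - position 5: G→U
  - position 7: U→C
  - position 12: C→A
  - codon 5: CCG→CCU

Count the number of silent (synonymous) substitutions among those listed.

Codon 1: GCG (Ala) → UCG (Ser) — missense.
Codon 2: AGU (Ser) → AUU (Ile) — missense.
Codon 3: UCU (Ser) → CCU (Pro) — missense.
Codon 4: AAC (Asn) → AAA (Lys) — missense.
Codon 5: CCG (Pro) → CCU (Pro) — synonymous.
Synonymous: 1 of 5.

1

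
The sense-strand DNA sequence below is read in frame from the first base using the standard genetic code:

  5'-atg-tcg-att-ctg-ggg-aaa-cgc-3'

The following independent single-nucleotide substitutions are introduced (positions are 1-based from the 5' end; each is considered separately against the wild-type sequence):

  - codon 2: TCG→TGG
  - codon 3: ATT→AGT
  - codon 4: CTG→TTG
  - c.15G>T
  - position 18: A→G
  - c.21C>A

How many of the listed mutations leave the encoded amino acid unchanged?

Codon 2: TCG (Ser) → TGG (Trp) — missense.
Codon 3: ATT (Ile) → AGT (Ser) — missense.
Codon 4: CTG (Leu) → TTG (Leu) — synonymous.
Codon 5: GGG (Gly) → GGT (Gly) — synonymous.
Codon 6: AAA (Lys) → AAG (Lys) — synonymous.
Codon 7: CGC (Arg) → CGA (Arg) — synonymous.
Synonymous: 4 of 6.

4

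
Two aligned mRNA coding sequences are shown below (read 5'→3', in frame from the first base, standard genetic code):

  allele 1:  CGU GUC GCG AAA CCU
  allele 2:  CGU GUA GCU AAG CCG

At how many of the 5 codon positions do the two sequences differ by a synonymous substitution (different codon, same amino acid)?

Codon 1: CGU Arg / CGU Arg — identical.
Codon 2: GUC Val / GUA Val — synonymous.
Codon 3: GCG Ala / GCU Ala — synonymous.
Codon 4: AAA Lys / AAG Lys — synonymous.
Codon 5: CCU Pro / CCG Pro — synonymous.
Synonymous differences: 4.

4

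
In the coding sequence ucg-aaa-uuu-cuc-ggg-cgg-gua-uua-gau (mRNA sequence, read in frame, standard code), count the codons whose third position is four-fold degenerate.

Codon 1 UCG (Ser): third position 4-fold.
Codon 2 AAA (Lys): third position 2-fold.
Codon 3 UUU (Phe): third position 2-fold.
Codon 4 CUC (Leu): third position 4-fold.
Codon 5 GGG (Gly): third position 4-fold.
Codon 6 CGG (Arg): third position 4-fold.
Codon 7 GUA (Val): third position 4-fold.
Codon 8 UUA (Leu): third position 2-fold.
Codon 9 GAU (Asp): third position 2-fold.
Four-fold degenerate third positions: 5.

5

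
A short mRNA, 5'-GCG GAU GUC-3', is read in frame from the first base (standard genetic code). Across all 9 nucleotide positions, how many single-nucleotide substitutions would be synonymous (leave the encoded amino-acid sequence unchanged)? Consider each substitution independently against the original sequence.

Codon 1 (GCG, Ala): 3 synonymous substitutions.
Codon 2 (GAU, Asp): 1 synonymous substitution.
Codon 3 (GUC, Val): 3 synonymous substitutions.
Total: 3 + 1 + 3 = 7.

7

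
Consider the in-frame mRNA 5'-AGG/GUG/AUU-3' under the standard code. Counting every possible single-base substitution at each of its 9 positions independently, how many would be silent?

7

Codon 1 (AGG, Arg): 2 synonymous substitutions.
Codon 2 (GUG, Val): 3 synonymous substitutions.
Codon 3 (AUU, Ile): 2 synonymous substitutions.
Total: 2 + 3 + 2 = 7.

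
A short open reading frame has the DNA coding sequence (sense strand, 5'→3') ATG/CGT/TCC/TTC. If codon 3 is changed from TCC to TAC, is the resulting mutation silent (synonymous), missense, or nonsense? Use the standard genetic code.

missense

Position 8 falls in codon 3: TCC → Ser.
After the substitution the codon is TAC → Tyr.
Ser ≠ Tyr, so this is a missense mutation.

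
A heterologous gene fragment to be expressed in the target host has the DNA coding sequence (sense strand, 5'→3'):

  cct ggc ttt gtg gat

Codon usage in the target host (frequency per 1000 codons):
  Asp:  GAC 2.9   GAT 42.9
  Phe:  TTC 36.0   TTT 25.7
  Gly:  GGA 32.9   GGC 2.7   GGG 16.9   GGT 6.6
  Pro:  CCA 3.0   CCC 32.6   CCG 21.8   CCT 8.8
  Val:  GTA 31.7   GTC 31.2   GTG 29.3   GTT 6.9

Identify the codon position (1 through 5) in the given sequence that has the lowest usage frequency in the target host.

2

Codon 1 CCT (Pro): 8.8 per 1000.
Codon 2 GGC (Gly): 2.7 per 1000.
Codon 3 TTT (Phe): 25.7 per 1000.
Codon 4 GTG (Val): 29.3 per 1000.
Codon 5 GAT (Asp): 42.9 per 1000.
Lowest frequency is 2.7 at codon 2.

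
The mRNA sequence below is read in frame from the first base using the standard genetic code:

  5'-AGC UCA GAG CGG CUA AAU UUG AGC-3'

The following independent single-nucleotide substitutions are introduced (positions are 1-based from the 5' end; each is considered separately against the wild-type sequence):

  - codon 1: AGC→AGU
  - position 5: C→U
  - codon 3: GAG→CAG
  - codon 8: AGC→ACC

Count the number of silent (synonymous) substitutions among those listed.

Codon 1: AGC (Ser) → AGU (Ser) — synonymous.
Codon 2: UCA (Ser) → UUA (Leu) — missense.
Codon 3: GAG (Glu) → CAG (Gln) — missense.
Codon 8: AGC (Ser) → ACC (Thr) — missense.
Synonymous: 1 of 4.

1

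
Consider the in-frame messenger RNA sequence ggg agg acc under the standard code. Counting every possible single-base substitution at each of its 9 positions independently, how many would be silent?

8

Codon 1 (GGG, Gly): 3 synonymous substitutions.
Codon 2 (AGG, Arg): 2 synonymous substitutions.
Codon 3 (ACC, Thr): 3 synonymous substitutions.
Total: 3 + 2 + 3 = 8.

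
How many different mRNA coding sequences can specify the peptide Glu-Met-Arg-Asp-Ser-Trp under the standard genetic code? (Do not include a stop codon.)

144

Glu: 2 codons.
Met: 1 codon.
Arg: 6 codons.
Asp: 2 codons.
Ser: 6 codons.
Trp: 1 codon.
2 × 1 × 6 × 2 × 6 × 1 = 144.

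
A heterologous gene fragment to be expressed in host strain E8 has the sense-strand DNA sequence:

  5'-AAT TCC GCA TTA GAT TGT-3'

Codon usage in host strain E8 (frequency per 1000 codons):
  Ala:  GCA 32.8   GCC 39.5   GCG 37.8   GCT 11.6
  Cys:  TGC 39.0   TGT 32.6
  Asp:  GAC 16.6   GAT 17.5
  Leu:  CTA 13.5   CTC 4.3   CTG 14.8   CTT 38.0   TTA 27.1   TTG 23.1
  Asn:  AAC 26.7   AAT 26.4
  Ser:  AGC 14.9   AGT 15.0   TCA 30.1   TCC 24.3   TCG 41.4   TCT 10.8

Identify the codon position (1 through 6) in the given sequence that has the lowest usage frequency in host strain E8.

5

Codon 1 AAT (Asn): 26.4 per 1000.
Codon 2 TCC (Ser): 24.3 per 1000.
Codon 3 GCA (Ala): 32.8 per 1000.
Codon 4 TTA (Leu): 27.1 per 1000.
Codon 5 GAT (Asp): 17.5 per 1000.
Codon 6 TGT (Cys): 32.6 per 1000.
Lowest frequency is 17.5 at codon 5.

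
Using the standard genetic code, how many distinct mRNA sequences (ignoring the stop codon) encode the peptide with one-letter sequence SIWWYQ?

72

Ser: 6 codons.
Ile: 3 codons.
Trp: 1 codon.
Trp: 1 codon.
Tyr: 2 codons.
Gln: 2 codons.
6 × 3 × 1 × 1 × 2 × 2 = 72.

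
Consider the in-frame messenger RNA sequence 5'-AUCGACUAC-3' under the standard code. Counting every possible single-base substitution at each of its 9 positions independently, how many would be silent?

4

Codon 1 (AUC, Ile): 2 synonymous substitutions.
Codon 2 (GAC, Asp): 1 synonymous substitution.
Codon 3 (UAC, Tyr): 1 synonymous substitution.
Total: 2 + 1 + 1 = 4.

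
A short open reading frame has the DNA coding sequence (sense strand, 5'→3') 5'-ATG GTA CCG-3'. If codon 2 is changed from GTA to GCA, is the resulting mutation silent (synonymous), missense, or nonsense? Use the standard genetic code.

Position 5 falls in codon 2: GTA → Val.
After the substitution the codon is GCA → Ala.
Val ≠ Ala, so this is a missense mutation.

missense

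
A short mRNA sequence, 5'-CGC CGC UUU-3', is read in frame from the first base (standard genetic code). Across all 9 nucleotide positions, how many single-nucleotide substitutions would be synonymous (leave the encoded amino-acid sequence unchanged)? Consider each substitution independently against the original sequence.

7

Codon 1 (CGC, Arg): 3 synonymous substitutions.
Codon 2 (CGC, Arg): 3 synonymous substitutions.
Codon 3 (UUU, Phe): 1 synonymous substitution.
Total: 3 + 3 + 1 = 7.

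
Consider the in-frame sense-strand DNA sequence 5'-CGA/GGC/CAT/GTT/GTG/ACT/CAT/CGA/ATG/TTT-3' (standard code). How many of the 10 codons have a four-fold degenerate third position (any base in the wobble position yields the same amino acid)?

6

Codon 1 CGA (Arg): third position 4-fold.
Codon 2 GGC (Gly): third position 4-fold.
Codon 3 CAT (His): third position 2-fold.
Codon 4 GTT (Val): third position 4-fold.
Codon 5 GTG (Val): third position 4-fold.
Codon 6 ACT (Thr): third position 4-fold.
Codon 7 CAT (His): third position 2-fold.
Codon 8 CGA (Arg): third position 4-fold.
Codon 9 ATG (Met): third position 1-fold.
Codon 10 TTT (Phe): third position 2-fold.
Four-fold degenerate third positions: 6.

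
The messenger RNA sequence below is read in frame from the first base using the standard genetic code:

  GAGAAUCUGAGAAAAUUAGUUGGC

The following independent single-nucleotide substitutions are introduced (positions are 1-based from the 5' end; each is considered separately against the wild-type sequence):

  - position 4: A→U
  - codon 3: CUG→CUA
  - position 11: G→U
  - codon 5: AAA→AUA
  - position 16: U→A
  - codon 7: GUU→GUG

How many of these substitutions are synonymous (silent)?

Codon 2: AAU (Asn) → UAU (Tyr) — missense.
Codon 3: CUG (Leu) → CUA (Leu) — synonymous.
Codon 4: AGA (Arg) → AUA (Ile) — missense.
Codon 5: AAA (Lys) → AUA (Ile) — missense.
Codon 6: UUA (Leu) → AUA (Ile) — missense.
Codon 7: GUU (Val) → GUG (Val) — synonymous.
Synonymous: 2 of 6.

2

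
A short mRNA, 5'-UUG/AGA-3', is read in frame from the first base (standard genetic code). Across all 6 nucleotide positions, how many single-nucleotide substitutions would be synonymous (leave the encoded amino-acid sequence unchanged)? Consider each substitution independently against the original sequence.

Codon 1 (UUG, Leu): 2 synonymous substitutions.
Codon 2 (AGA, Arg): 2 synonymous substitutions.
Total: 2 + 2 = 4.

4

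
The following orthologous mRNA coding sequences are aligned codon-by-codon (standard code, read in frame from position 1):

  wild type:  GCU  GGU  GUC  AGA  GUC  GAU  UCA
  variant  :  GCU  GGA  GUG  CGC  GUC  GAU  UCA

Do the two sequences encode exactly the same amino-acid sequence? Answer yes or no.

yes

Codon 1: GCU Ala / GCU Ala — identical.
Codon 2: GGU Gly / GGA Gly — synonymous.
Codon 3: GUC Val / GUG Val — synonymous.
Codon 4: AGA Arg / CGC Arg — synonymous.
Codon 5: GUC Val / GUC Val — identical.
Codon 6: GAU Asp / GAU Asp — identical.
Codon 7: UCA Ser / UCA Ser — identical.
Nonsynonymous differences: 0 → same protein.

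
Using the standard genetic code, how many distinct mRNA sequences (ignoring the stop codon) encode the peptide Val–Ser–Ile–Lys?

144

Val: 4 codons.
Ser: 6 codons.
Ile: 3 codons.
Lys: 2 codons.
4 × 6 × 3 × 2 = 144.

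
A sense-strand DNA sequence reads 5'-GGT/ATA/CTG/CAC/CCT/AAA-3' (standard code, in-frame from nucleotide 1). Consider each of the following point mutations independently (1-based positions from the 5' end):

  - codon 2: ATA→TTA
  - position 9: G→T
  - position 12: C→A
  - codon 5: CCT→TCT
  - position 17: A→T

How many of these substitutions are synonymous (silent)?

1

Codon 2: ATA (Ile) → TTA (Leu) — missense.
Codon 3: CTG (Leu) → CTT (Leu) — synonymous.
Codon 4: CAC (His) → CAA (Gln) — missense.
Codon 5: CCT (Pro) → TCT (Ser) — missense.
Codon 6: AAA (Lys) → ATA (Ile) — missense.
Synonymous: 1 of 5.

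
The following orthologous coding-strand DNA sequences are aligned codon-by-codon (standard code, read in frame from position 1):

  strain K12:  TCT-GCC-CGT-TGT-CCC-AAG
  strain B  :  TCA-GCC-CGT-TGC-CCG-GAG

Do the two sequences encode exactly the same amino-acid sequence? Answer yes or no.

no

Codon 1: TCT Ser / TCA Ser — synonymous.
Codon 2: GCC Ala / GCC Ala — identical.
Codon 3: CGT Arg / CGT Arg — identical.
Codon 4: TGT Cys / TGC Cys — synonymous.
Codon 5: CCC Pro / CCG Pro — synonymous.
Codon 6: AAG Lys / GAG Glu — nonsynonymous.
Nonsynonymous differences: 1 → different protein.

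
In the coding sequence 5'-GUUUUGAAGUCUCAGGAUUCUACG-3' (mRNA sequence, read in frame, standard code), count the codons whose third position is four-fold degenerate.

4

Codon 1 GUU (Val): third position 4-fold.
Codon 2 UUG (Leu): third position 2-fold.
Codon 3 AAG (Lys): third position 2-fold.
Codon 4 UCU (Ser): third position 4-fold.
Codon 5 CAG (Gln): third position 2-fold.
Codon 6 GAU (Asp): third position 2-fold.
Codon 7 UCU (Ser): third position 4-fold.
Codon 8 ACG (Thr): third position 4-fold.
Four-fold degenerate third positions: 4.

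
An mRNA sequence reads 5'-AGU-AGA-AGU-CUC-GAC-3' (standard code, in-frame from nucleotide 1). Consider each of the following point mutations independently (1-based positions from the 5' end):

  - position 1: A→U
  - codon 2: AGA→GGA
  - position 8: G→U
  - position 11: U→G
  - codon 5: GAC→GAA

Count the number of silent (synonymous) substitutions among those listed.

Codon 1: AGU (Ser) → UGU (Cys) — missense.
Codon 2: AGA (Arg) → GGA (Gly) — missense.
Codon 3: AGU (Ser) → AUU (Ile) — missense.
Codon 4: CUC (Leu) → CGC (Arg) — missense.
Codon 5: GAC (Asp) → GAA (Glu) — missense.
Synonymous: 0 of 5.

0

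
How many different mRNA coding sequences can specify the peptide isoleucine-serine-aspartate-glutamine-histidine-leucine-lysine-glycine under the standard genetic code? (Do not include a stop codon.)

6912

Ile: 3 codons.
Ser: 6 codons.
Asp: 2 codons.
Gln: 2 codons.
His: 2 codons.
Leu: 6 codons.
Lys: 2 codons.
Gly: 4 codons.
3 × 6 × 2 × 2 × 2 × 6 × 2 × 4 = 6912.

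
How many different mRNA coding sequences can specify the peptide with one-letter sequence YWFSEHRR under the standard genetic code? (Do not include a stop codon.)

Tyr: 2 codons.
Trp: 1 codon.
Phe: 2 codons.
Ser: 6 codons.
Glu: 2 codons.
His: 2 codons.
Arg: 6 codons.
Arg: 6 codons.
2 × 1 × 2 × 6 × 2 × 2 × 6 × 6 = 3456.

3456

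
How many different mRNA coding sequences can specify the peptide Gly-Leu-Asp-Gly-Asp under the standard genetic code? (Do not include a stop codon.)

Gly: 4 codons.
Leu: 6 codons.
Asp: 2 codons.
Gly: 4 codons.
Asp: 2 codons.
4 × 6 × 2 × 4 × 2 = 384.

384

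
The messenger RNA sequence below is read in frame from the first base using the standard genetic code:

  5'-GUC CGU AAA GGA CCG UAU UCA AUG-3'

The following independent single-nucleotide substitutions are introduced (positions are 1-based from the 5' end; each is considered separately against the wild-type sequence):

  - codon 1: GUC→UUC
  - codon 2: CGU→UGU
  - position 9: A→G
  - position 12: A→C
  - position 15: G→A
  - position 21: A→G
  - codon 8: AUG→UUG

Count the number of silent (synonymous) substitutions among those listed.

4

Codon 1: GUC (Val) → UUC (Phe) — missense.
Codon 2: CGU (Arg) → UGU (Cys) — missense.
Codon 3: AAA (Lys) → AAG (Lys) — synonymous.
Codon 4: GGA (Gly) → GGC (Gly) — synonymous.
Codon 5: CCG (Pro) → CCA (Pro) — synonymous.
Codon 7: UCA (Ser) → UCG (Ser) — synonymous.
Codon 8: AUG (Met) → UUG (Leu) — missense.
Synonymous: 4 of 7.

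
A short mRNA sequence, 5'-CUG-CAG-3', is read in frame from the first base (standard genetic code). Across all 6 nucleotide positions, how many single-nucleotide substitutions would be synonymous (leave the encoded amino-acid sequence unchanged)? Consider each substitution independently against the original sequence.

Codon 1 (CUG, Leu): 4 synonymous substitutions.
Codon 2 (CAG, Gln): 1 synonymous substitution.
Total: 4 + 1 = 5.

5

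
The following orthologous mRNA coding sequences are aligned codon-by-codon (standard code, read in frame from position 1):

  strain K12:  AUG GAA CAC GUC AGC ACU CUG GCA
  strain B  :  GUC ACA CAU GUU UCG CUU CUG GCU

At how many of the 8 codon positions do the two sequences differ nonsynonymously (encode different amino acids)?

Codon 1: AUG Met / GUC Val — nonsynonymous.
Codon 2: GAA Glu / ACA Thr — nonsynonymous.
Codon 3: CAC His / CAU His — synonymous.
Codon 4: GUC Val / GUU Val — synonymous.
Codon 5: AGC Ser / UCG Ser — synonymous.
Codon 6: ACU Thr / CUU Leu — nonsynonymous.
Codon 7: CUG Leu / CUG Leu — identical.
Codon 8: GCA Ala / GCU Ala — synonymous.
Nonsynonymous differences: 3.

3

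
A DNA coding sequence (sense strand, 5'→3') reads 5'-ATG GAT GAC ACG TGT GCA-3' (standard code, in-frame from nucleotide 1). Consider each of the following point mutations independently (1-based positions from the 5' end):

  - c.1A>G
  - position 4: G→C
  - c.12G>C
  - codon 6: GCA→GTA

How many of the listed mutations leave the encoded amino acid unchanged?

1

Codon 1: ATG (Met) → GTG (Val) — missense.
Codon 2: GAT (Asp) → CAT (His) — missense.
Codon 4: ACG (Thr) → ACC (Thr) — synonymous.
Codon 6: GCA (Ala) → GTA (Val) — missense.
Synonymous: 1 of 4.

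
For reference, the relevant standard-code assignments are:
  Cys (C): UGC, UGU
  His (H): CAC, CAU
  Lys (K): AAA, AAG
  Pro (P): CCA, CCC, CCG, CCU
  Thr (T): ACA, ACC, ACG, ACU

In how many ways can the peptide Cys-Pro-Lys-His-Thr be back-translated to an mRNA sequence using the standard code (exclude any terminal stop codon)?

128

Cys: 2 codons.
Pro: 4 codons.
Lys: 2 codons.
His: 2 codons.
Thr: 4 codons.
2 × 4 × 2 × 2 × 4 = 128.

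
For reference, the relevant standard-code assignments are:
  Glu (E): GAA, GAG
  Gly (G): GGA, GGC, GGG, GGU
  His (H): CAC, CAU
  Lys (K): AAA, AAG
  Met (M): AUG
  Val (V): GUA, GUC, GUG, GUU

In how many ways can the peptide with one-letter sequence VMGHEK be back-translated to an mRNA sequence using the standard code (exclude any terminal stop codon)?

Val: 4 codons.
Met: 1 codon.
Gly: 4 codons.
His: 2 codons.
Glu: 2 codons.
Lys: 2 codons.
4 × 1 × 4 × 2 × 2 × 2 = 128.

128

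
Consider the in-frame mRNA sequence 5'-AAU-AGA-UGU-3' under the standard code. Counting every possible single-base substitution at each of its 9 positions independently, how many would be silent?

Codon 1 (AAU, Asn): 1 synonymous substitution.
Codon 2 (AGA, Arg): 2 synonymous substitutions.
Codon 3 (UGU, Cys): 1 synonymous substitution.
Total: 1 + 2 + 1 = 4.

4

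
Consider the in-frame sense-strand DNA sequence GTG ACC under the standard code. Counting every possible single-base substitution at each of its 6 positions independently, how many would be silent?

Codon 1 (GTG, Val): 3 synonymous substitutions.
Codon 2 (ACC, Thr): 3 synonymous substitutions.
Total: 3 + 3 = 6.

6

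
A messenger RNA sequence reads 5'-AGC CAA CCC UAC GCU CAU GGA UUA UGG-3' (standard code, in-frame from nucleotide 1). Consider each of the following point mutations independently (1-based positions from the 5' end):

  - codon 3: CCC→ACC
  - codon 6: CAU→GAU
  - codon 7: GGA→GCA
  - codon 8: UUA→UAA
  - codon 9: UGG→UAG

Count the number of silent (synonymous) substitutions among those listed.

0

Codon 3: CCC (Pro) → ACC (Thr) — missense.
Codon 6: CAU (His) → GAU (Asp) — missense.
Codon 7: GGA (Gly) → GCA (Ala) — missense.
Codon 8: UUA (Leu) → UAA (Stop) — nonsense.
Codon 9: UGG (Trp) → UAG (Stop) — nonsense.
Synonymous: 0 of 5.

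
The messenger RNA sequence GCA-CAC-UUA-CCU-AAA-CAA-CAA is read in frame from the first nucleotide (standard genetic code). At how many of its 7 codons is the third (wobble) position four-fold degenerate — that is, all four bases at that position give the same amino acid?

2

Codon 1 GCA (Ala): third position 4-fold.
Codon 2 CAC (His): third position 2-fold.
Codon 3 UUA (Leu): third position 2-fold.
Codon 4 CCU (Pro): third position 4-fold.
Codon 5 AAA (Lys): third position 2-fold.
Codon 6 CAA (Gln): third position 2-fold.
Codon 7 CAA (Gln): third position 2-fold.
Four-fold degenerate third positions: 2.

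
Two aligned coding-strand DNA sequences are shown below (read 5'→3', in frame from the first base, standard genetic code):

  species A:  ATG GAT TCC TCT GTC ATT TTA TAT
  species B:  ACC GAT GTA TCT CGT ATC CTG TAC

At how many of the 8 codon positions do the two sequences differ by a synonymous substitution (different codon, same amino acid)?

Codon 1: ATG Met / ACC Thr — nonsynonymous.
Codon 2: GAT Asp / GAT Asp — identical.
Codon 3: TCC Ser / GTA Val — nonsynonymous.
Codon 4: TCT Ser / TCT Ser — identical.
Codon 5: GTC Val / CGT Arg — nonsynonymous.
Codon 6: ATT Ile / ATC Ile — synonymous.
Codon 7: TTA Leu / CTG Leu — synonymous.
Codon 8: TAT Tyr / TAC Tyr — synonymous.
Synonymous differences: 3.

3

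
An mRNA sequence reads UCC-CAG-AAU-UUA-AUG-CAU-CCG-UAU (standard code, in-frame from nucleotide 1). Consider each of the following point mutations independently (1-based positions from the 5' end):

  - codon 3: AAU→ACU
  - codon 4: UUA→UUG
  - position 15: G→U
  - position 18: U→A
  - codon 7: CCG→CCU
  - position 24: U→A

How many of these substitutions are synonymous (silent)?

Codon 3: AAU (Asn) → ACU (Thr) — missense.
Codon 4: UUA (Leu) → UUG (Leu) — synonymous.
Codon 5: AUG (Met) → AUU (Ile) — missense.
Codon 6: CAU (His) → CAA (Gln) — missense.
Codon 7: CCG (Pro) → CCU (Pro) — synonymous.
Codon 8: UAU (Tyr) → UAA (Stop) — nonsense.
Synonymous: 2 of 6.

2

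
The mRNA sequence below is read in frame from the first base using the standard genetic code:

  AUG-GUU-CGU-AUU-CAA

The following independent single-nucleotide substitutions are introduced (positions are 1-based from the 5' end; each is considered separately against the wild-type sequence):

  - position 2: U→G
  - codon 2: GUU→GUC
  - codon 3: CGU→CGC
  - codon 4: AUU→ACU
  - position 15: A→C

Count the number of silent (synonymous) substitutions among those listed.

Codon 1: AUG (Met) → AGG (Arg) — missense.
Codon 2: GUU (Val) → GUC (Val) — synonymous.
Codon 3: CGU (Arg) → CGC (Arg) — synonymous.
Codon 4: AUU (Ile) → ACU (Thr) — missense.
Codon 5: CAA (Gln) → CAC (His) — missense.
Synonymous: 2 of 5.

2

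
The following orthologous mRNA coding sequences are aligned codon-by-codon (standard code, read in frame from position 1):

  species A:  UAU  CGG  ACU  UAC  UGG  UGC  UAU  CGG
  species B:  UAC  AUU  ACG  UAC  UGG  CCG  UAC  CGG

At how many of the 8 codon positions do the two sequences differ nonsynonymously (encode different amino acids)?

Codon 1: UAU Tyr / UAC Tyr — synonymous.
Codon 2: CGG Arg / AUU Ile — nonsynonymous.
Codon 3: ACU Thr / ACG Thr — synonymous.
Codon 4: UAC Tyr / UAC Tyr — identical.
Codon 5: UGG Trp / UGG Trp — identical.
Codon 6: UGC Cys / CCG Pro — nonsynonymous.
Codon 7: UAU Tyr / UAC Tyr — synonymous.
Codon 8: CGG Arg / CGG Arg — identical.
Nonsynonymous differences: 2.

2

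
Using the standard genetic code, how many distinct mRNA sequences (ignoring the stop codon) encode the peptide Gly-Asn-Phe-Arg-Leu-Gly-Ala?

Gly: 4 codons.
Asn: 2 codons.
Phe: 2 codons.
Arg: 6 codons.
Leu: 6 codons.
Gly: 4 codons.
Ala: 4 codons.
4 × 2 × 2 × 6 × 6 × 4 × 4 = 9216.

9216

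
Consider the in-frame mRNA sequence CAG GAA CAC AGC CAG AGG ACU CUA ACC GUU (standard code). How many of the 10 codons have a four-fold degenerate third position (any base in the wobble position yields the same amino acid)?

4

Codon 1 CAG (Gln): third position 2-fold.
Codon 2 GAA (Glu): third position 2-fold.
Codon 3 CAC (His): third position 2-fold.
Codon 4 AGC (Ser): third position 2-fold.
Codon 5 CAG (Gln): third position 2-fold.
Codon 6 AGG (Arg): third position 2-fold.
Codon 7 ACU (Thr): third position 4-fold.
Codon 8 CUA (Leu): third position 4-fold.
Codon 9 ACC (Thr): third position 4-fold.
Codon 10 GUU (Val): third position 4-fold.
Four-fold degenerate third positions: 4.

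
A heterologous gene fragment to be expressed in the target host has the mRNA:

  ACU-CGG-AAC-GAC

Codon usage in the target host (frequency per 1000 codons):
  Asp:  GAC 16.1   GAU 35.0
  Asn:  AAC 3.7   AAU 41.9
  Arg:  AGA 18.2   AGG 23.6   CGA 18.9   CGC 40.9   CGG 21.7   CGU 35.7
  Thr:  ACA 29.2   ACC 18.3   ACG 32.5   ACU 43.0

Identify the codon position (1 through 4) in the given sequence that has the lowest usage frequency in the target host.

3

Codon 1 ACU (Thr): 43.0 per 1000.
Codon 2 CGG (Arg): 21.7 per 1000.
Codon 3 AAC (Asn): 3.7 per 1000.
Codon 4 GAC (Asp): 16.1 per 1000.
Lowest frequency is 3.7 at codon 3.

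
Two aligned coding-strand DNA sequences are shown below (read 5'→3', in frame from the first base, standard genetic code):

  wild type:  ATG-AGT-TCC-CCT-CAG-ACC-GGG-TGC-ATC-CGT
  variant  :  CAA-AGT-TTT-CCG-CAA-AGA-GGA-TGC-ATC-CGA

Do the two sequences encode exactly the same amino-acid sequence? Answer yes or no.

Codon 1: ATG Met / CAA Gln — nonsynonymous.
Codon 2: AGT Ser / AGT Ser — identical.
Codon 3: TCC Ser / TTT Phe — nonsynonymous.
Codon 4: CCT Pro / CCG Pro — synonymous.
Codon 5: CAG Gln / CAA Gln — synonymous.
Codon 6: ACC Thr / AGA Arg — nonsynonymous.
Codon 7: GGG Gly / GGA Gly — synonymous.
Codon 8: TGC Cys / TGC Cys — identical.
Codon 9: ATC Ile / ATC Ile — identical.
Codon 10: CGT Arg / CGA Arg — synonymous.
Nonsynonymous differences: 3 → different protein.

no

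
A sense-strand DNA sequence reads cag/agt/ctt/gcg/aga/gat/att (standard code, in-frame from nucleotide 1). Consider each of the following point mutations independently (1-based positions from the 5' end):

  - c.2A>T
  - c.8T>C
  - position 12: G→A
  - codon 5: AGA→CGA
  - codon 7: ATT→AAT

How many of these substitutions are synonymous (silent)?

2

Codon 1: CAG (Gln) → CTG (Leu) — missense.
Codon 3: CTT (Leu) → CCT (Pro) — missense.
Codon 4: GCG (Ala) → GCA (Ala) — synonymous.
Codon 5: AGA (Arg) → CGA (Arg) — synonymous.
Codon 7: ATT (Ile) → AAT (Asn) — missense.
Synonymous: 2 of 5.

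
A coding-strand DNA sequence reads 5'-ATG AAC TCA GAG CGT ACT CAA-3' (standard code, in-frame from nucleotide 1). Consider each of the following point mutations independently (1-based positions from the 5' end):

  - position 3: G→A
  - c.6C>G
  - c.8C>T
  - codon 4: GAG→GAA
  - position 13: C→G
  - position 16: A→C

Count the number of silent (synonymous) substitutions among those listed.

1

Codon 1: ATG (Met) → ATA (Ile) — missense.
Codon 2: AAC (Asn) → AAG (Lys) — missense.
Codon 3: TCA (Ser) → TTA (Leu) — missense.
Codon 4: GAG (Glu) → GAA (Glu) — synonymous.
Codon 5: CGT (Arg) → GGT (Gly) — missense.
Codon 6: ACT (Thr) → CCT (Pro) — missense.
Synonymous: 1 of 6.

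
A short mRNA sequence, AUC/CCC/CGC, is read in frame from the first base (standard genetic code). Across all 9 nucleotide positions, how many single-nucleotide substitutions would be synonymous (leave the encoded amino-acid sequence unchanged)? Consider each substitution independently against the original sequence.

Codon 1 (AUC, Ile): 2 synonymous substitutions.
Codon 2 (CCC, Pro): 3 synonymous substitutions.
Codon 3 (CGC, Arg): 3 synonymous substitutions.
Total: 2 + 3 + 3 = 8.

8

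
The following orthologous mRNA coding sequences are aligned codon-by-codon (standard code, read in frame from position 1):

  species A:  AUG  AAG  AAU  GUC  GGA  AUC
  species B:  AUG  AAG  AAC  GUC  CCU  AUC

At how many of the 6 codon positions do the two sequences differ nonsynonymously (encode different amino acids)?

Codon 1: AUG Met / AUG Met — identical.
Codon 2: AAG Lys / AAG Lys — identical.
Codon 3: AAU Asn / AAC Asn — synonymous.
Codon 4: GUC Val / GUC Val — identical.
Codon 5: GGA Gly / CCU Pro — nonsynonymous.
Codon 6: AUC Ile / AUC Ile — identical.
Nonsynonymous differences: 1.

1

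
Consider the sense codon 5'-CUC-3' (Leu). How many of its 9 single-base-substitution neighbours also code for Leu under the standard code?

Position 1: none → 0 synonymous.
Position 2: none → 0 synonymous.
Position 3: CUU, CUA, CUG → 3 synonymous.
Total: 0 + 0 + 3 = 3.

3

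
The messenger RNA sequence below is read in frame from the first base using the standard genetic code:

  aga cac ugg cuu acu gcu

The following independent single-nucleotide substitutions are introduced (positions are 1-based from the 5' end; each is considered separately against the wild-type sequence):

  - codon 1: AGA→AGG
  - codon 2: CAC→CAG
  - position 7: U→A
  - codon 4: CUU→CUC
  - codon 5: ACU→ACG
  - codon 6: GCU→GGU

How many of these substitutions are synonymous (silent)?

Codon 1: AGA (Arg) → AGG (Arg) — synonymous.
Codon 2: CAC (His) → CAG (Gln) — missense.
Codon 3: UGG (Trp) → AGG (Arg) — missense.
Codon 4: CUU (Leu) → CUC (Leu) — synonymous.
Codon 5: ACU (Thr) → ACG (Thr) — synonymous.
Codon 6: GCU (Ala) → GGU (Gly) — missense.
Synonymous: 3 of 6.

3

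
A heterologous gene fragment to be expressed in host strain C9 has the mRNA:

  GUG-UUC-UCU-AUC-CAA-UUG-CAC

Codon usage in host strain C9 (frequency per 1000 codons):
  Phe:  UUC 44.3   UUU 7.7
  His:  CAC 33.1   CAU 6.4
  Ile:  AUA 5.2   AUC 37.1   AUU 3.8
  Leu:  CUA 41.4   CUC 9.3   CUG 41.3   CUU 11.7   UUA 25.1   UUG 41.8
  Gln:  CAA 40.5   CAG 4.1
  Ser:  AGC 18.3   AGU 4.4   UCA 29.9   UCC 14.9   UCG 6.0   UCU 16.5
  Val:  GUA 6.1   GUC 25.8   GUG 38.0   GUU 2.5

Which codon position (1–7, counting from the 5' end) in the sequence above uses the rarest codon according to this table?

3

Codon 1 GUG (Val): 38.0 per 1000.
Codon 2 UUC (Phe): 44.3 per 1000.
Codon 3 UCU (Ser): 16.5 per 1000.
Codon 4 AUC (Ile): 37.1 per 1000.
Codon 5 CAA (Gln): 40.5 per 1000.
Codon 6 UUG (Leu): 41.8 per 1000.
Codon 7 CAC (His): 33.1 per 1000.
Lowest frequency is 16.5 at codon 3.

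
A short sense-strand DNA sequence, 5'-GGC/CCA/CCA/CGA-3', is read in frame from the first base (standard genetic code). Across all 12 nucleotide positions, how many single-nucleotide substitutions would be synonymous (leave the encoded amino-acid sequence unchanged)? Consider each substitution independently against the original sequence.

Codon 1 (GGC, Gly): 3 synonymous substitutions.
Codon 2 (CCA, Pro): 3 synonymous substitutions.
Codon 3 (CCA, Pro): 3 synonymous substitutions.
Codon 4 (CGA, Arg): 4 synonymous substitutions.
Total: 3 + 3 + 3 + 4 = 13.

13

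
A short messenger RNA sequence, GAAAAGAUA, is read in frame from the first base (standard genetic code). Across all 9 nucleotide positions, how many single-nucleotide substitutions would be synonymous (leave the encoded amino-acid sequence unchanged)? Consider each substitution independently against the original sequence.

4

Codon 1 (GAA, Glu): 1 synonymous substitution.
Codon 2 (AAG, Lys): 1 synonymous substitution.
Codon 3 (AUA, Ile): 2 synonymous substitutions.
Total: 1 + 1 + 2 = 4.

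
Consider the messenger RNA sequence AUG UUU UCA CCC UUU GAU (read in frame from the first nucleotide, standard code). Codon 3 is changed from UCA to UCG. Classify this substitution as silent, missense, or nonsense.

silent

Position 9 falls in codon 3: UCA → Ser.
After the substitution the codon is UCG → Ser.
Both encode Ser, so the change is synonymous.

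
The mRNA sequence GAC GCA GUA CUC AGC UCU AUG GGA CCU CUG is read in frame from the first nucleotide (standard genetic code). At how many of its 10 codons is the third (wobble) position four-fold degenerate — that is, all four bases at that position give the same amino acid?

7

Codon 1 GAC (Asp): third position 2-fold.
Codon 2 GCA (Ala): third position 4-fold.
Codon 3 GUA (Val): third position 4-fold.
Codon 4 CUC (Leu): third position 4-fold.
Codon 5 AGC (Ser): third position 2-fold.
Codon 6 UCU (Ser): third position 4-fold.
Codon 7 AUG (Met): third position 1-fold.
Codon 8 GGA (Gly): third position 4-fold.
Codon 9 CCU (Pro): third position 4-fold.
Codon 10 CUG (Leu): third position 4-fold.
Four-fold degenerate third positions: 7.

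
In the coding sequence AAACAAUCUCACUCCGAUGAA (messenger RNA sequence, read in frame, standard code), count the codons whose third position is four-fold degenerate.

2

Codon 1 AAA (Lys): third position 2-fold.
Codon 2 CAA (Gln): third position 2-fold.
Codon 3 UCU (Ser): third position 4-fold.
Codon 4 CAC (His): third position 2-fold.
Codon 5 UCC (Ser): third position 4-fold.
Codon 6 GAU (Asp): third position 2-fold.
Codon 7 GAA (Glu): third position 2-fold.
Four-fold degenerate third positions: 2.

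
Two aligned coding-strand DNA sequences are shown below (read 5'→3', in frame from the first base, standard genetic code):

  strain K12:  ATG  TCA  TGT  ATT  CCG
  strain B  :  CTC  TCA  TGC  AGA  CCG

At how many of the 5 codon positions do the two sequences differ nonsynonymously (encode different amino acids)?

Codon 1: ATG Met / CTC Leu — nonsynonymous.
Codon 2: TCA Ser / TCA Ser — identical.
Codon 3: TGT Cys / TGC Cys — synonymous.
Codon 4: ATT Ile / AGA Arg — nonsynonymous.
Codon 5: CCG Pro / CCG Pro — identical.
Nonsynonymous differences: 2.

2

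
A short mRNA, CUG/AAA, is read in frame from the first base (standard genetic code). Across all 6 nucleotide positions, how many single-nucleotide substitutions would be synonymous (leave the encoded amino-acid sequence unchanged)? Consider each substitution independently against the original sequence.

5

Codon 1 (CUG, Leu): 4 synonymous substitutions.
Codon 2 (AAA, Lys): 1 synonymous substitution.
Total: 4 + 1 = 5.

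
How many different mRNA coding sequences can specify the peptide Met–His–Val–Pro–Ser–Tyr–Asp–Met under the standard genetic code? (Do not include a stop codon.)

Met: 1 codon.
His: 2 codons.
Val: 4 codons.
Pro: 4 codons.
Ser: 6 codons.
Tyr: 2 codons.
Asp: 2 codons.
Met: 1 codon.
1 × 2 × 4 × 4 × 6 × 2 × 2 × 1 = 768.

768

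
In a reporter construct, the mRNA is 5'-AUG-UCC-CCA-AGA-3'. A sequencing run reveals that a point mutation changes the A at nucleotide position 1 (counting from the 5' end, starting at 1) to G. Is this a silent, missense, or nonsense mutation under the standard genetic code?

Position 1 falls in codon 1: AUG → Met.
After the substitution the codon is GUG → Val.
Met ≠ Val, so this is a missense mutation.

missense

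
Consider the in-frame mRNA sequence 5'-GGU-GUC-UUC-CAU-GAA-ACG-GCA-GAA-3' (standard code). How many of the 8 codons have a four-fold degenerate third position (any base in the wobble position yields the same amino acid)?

4

Codon 1 GGU (Gly): third position 4-fold.
Codon 2 GUC (Val): third position 4-fold.
Codon 3 UUC (Phe): third position 2-fold.
Codon 4 CAU (His): third position 2-fold.
Codon 5 GAA (Glu): third position 2-fold.
Codon 6 ACG (Thr): third position 4-fold.
Codon 7 GCA (Ala): third position 4-fold.
Codon 8 GAA (Glu): third position 2-fold.
Four-fold degenerate third positions: 4.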